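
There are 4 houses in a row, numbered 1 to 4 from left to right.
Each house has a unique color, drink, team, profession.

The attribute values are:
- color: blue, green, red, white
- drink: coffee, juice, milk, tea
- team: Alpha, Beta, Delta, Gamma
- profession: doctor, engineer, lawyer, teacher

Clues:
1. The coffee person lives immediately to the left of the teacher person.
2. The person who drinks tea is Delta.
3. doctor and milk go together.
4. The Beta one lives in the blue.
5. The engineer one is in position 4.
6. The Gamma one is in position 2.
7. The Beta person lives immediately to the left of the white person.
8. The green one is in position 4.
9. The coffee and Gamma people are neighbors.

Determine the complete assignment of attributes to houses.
Solution:

House | Color | Drink | Team | Profession
-----------------------------------------
  1   | blue | coffee | Beta | lawyer
  2   | white | juice | Gamma | teacher
  3   | red | milk | Alpha | doctor
  4   | green | tea | Delta | engineer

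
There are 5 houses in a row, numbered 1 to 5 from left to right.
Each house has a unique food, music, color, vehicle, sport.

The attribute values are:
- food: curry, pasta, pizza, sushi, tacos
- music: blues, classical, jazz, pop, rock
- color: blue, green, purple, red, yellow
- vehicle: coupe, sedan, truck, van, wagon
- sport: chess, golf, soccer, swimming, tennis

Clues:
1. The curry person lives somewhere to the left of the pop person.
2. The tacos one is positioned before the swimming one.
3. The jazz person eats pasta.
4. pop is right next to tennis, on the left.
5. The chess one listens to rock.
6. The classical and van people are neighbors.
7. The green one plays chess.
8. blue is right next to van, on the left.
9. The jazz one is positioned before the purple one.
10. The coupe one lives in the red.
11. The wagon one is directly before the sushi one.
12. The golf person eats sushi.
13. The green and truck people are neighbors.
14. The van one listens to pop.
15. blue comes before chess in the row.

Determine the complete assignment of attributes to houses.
Solution:

House | Food | Music | Color | Vehicle | Sport
----------------------------------------------
  1   | curry | classical | blue | wagon | soccer
  2   | sushi | pop | yellow | van | golf
  3   | pasta | jazz | red | coupe | tennis
  4   | tacos | rock | green | sedan | chess
  5   | pizza | blues | purple | truck | swimming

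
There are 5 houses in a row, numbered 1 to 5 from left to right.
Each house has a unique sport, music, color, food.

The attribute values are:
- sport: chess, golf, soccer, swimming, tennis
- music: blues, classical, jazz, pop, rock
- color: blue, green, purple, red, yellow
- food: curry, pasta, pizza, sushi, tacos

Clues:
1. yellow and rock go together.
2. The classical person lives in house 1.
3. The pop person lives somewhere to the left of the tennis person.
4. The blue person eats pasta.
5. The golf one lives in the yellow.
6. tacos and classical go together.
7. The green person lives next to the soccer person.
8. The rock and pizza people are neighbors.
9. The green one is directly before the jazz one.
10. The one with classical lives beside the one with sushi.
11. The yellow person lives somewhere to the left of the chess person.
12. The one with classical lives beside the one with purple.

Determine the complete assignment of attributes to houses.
Solution:

House | Sport | Music | Color | Food
------------------------------------
  1   | swimming | classical | green | tacos
  2   | soccer | jazz | purple | sushi
  3   | golf | rock | yellow | curry
  4   | chess | pop | red | pizza
  5   | tennis | blues | blue | pasta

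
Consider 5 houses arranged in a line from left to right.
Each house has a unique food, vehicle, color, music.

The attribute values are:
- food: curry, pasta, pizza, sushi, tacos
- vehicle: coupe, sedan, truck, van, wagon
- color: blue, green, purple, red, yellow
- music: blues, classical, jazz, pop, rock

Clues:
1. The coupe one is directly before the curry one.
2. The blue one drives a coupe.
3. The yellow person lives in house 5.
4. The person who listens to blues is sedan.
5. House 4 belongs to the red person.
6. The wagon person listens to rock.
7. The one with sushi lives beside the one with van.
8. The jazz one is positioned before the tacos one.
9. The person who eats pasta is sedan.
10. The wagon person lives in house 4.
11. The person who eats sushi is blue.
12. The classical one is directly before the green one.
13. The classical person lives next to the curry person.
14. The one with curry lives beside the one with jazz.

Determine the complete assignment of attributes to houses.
Solution:

House | Food | Vehicle | Color | Music
--------------------------------------
  1   | sushi | coupe | blue | classical
  2   | curry | van | green | pop
  3   | pizza | truck | purple | jazz
  4   | tacos | wagon | red | rock
  5   | pasta | sedan | yellow | blues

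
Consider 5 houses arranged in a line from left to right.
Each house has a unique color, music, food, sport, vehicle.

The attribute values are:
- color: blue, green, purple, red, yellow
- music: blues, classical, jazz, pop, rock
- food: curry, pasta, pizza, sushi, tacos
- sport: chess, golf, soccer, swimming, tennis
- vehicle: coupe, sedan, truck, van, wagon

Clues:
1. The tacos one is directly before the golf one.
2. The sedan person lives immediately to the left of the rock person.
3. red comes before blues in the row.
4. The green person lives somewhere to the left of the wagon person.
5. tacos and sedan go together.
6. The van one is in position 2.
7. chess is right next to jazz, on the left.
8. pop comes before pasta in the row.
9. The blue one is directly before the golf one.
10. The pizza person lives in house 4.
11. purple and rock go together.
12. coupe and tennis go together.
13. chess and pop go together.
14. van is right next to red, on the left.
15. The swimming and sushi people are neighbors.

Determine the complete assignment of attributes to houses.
Solution:

House | Color | Music | Food | Sport | Vehicle
----------------------------------------------
  1   | blue | classical | tacos | swimming | sedan
  2   | purple | rock | sushi | golf | van
  3   | red | pop | curry | chess | truck
  4   | green | jazz | pizza | tennis | coupe
  5   | yellow | blues | pasta | soccer | wagon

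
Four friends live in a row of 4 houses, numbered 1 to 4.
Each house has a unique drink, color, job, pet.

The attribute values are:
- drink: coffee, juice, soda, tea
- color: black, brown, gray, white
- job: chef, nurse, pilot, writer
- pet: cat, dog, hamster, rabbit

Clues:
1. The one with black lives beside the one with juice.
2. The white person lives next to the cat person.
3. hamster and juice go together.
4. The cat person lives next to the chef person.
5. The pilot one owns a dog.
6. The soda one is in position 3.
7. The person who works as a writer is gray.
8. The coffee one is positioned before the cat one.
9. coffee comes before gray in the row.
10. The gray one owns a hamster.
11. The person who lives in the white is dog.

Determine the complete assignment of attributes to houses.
Solution:

House | Drink | Color | Job | Pet
---------------------------------
  1   | coffee | white | pilot | dog
  2   | tea | brown | nurse | cat
  3   | soda | black | chef | rabbit
  4   | juice | gray | writer | hamster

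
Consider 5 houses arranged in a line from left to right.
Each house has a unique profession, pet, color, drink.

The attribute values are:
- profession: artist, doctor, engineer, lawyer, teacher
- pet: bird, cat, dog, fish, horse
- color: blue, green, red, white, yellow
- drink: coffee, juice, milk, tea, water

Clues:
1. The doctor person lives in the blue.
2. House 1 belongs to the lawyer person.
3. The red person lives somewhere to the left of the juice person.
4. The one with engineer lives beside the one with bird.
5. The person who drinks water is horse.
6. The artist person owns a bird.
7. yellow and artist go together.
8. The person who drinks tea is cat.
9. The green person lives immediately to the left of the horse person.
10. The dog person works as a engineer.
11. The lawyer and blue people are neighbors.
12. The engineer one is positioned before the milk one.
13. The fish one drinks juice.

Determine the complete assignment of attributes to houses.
Solution:

House | Profession | Pet | Color | Drink
----------------------------------------
  1   | lawyer | cat | green | tea
  2   | doctor | horse | blue | water
  3   | engineer | dog | red | coffee
  4   | artist | bird | yellow | milk
  5   | teacher | fish | white | juice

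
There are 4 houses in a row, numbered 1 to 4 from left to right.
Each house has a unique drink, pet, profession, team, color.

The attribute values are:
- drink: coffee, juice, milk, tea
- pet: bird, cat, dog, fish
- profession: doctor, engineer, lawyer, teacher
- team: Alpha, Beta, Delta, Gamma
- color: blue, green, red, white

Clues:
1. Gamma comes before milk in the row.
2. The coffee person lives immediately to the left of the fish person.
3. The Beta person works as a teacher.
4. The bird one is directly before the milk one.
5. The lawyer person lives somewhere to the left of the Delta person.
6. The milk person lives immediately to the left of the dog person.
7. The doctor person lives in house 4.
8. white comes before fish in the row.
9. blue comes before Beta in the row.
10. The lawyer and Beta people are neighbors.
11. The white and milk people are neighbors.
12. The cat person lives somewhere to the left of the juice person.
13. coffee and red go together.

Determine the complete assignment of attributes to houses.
Solution:

House | Drink | Pet | Profession | Team | Color
-----------------------------------------------
  1   | tea | bird | engineer | Gamma | white
  2   | milk | cat | lawyer | Alpha | blue
  3   | coffee | dog | teacher | Beta | red
  4   | juice | fish | doctor | Delta | green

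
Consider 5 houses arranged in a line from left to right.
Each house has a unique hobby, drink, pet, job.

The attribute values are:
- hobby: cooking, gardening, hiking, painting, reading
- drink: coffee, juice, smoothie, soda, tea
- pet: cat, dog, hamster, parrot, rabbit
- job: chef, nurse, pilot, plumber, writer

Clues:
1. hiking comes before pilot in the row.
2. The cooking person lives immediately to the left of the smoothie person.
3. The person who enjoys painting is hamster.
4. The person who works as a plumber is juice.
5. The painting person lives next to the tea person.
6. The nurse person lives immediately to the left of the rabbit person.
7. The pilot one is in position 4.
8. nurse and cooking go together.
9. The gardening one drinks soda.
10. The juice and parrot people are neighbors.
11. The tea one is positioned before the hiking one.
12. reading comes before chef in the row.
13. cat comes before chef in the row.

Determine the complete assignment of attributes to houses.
Solution:

House | Hobby | Drink | Pet | Job
---------------------------------
  1   | painting | juice | hamster | plumber
  2   | cooking | tea | parrot | nurse
  3   | hiking | smoothie | rabbit | writer
  4   | reading | coffee | cat | pilot
  5   | gardening | soda | dog | chef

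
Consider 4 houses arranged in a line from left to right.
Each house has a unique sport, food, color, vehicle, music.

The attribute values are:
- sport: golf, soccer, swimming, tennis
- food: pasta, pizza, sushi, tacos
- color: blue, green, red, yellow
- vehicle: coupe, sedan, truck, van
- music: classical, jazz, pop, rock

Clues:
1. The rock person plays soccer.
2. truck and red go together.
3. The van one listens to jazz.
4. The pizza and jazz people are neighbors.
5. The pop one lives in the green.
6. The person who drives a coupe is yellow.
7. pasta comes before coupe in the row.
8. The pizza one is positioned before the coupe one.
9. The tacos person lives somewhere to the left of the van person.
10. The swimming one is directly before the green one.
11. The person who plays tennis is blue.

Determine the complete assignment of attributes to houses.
Solution:

House | Sport | Food | Color | Vehicle | Music
----------------------------------------------
  1   | swimming | tacos | red | truck | classical
  2   | golf | pizza | green | sedan | pop
  3   | tennis | pasta | blue | van | jazz
  4   | soccer | sushi | yellow | coupe | rock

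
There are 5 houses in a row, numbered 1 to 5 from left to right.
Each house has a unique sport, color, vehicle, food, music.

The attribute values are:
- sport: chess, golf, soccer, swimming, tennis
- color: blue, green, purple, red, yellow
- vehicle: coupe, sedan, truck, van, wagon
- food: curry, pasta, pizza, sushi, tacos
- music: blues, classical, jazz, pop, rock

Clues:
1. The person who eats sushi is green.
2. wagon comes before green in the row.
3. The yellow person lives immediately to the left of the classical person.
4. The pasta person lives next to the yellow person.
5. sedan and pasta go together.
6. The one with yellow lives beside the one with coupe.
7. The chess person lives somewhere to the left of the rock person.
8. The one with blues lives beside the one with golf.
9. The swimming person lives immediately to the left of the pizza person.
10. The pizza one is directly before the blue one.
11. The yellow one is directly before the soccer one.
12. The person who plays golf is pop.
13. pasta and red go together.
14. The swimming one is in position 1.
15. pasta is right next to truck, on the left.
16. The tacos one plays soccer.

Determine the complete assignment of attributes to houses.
Solution:

House | Sport | Color | Vehicle | Food | Music
----------------------------------------------
  1   | swimming | red | sedan | pasta | blues
  2   | golf | yellow | truck | pizza | pop
  3   | soccer | blue | coupe | tacos | classical
  4   | chess | purple | wagon | curry | jazz
  5   | tennis | green | van | sushi | rock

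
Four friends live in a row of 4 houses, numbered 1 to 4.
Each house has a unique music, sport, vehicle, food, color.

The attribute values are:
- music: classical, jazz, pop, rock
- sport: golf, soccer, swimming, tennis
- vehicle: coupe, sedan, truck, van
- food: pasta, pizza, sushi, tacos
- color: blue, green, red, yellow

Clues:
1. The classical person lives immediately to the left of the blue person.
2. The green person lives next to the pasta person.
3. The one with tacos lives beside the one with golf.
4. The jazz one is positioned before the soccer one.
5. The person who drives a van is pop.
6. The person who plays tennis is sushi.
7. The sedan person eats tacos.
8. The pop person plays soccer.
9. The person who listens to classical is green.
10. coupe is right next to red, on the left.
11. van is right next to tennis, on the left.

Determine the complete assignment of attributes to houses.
Solution:

House | Music | Sport | Vehicle | Food | Color
----------------------------------------------
  1   | classical | swimming | sedan | tacos | green
  2   | jazz | golf | coupe | pasta | blue
  3   | pop | soccer | van | pizza | red
  4   | rock | tennis | truck | sushi | yellow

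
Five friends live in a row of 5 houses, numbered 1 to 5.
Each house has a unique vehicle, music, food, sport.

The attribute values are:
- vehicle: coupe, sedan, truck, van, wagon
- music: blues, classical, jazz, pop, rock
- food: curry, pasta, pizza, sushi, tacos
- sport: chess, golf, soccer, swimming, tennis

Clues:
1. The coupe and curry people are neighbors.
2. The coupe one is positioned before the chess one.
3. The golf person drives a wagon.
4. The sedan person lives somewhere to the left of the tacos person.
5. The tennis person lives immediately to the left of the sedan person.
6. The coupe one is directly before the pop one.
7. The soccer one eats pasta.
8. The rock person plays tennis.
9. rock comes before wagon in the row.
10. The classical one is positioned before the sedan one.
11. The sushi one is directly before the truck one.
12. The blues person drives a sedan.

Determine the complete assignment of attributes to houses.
Solution:

House | Vehicle | Music | Food | Sport
--------------------------------------
  1   | coupe | classical | sushi | swimming
  2   | truck | pop | curry | chess
  3   | van | rock | pizza | tennis
  4   | sedan | blues | pasta | soccer
  5   | wagon | jazz | tacos | golf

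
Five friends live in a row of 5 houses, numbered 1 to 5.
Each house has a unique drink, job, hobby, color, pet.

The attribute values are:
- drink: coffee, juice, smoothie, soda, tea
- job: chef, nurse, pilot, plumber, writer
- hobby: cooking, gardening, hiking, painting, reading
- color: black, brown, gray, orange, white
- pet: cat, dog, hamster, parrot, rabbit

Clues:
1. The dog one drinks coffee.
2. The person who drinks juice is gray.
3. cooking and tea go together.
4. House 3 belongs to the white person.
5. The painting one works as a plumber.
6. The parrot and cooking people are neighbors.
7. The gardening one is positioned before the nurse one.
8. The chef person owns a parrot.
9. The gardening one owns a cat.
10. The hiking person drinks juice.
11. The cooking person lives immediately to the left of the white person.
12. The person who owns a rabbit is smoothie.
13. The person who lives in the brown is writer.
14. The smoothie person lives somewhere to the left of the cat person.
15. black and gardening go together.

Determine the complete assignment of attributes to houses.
Solution:

House | Drink | Job | Hobby | Color | Pet
-----------------------------------------
  1   | juice | chef | hiking | gray | parrot
  2   | tea | writer | cooking | brown | hamster
  3   | smoothie | plumber | painting | white | rabbit
  4   | soda | pilot | gardening | black | cat
  5   | coffee | nurse | reading | orange | dog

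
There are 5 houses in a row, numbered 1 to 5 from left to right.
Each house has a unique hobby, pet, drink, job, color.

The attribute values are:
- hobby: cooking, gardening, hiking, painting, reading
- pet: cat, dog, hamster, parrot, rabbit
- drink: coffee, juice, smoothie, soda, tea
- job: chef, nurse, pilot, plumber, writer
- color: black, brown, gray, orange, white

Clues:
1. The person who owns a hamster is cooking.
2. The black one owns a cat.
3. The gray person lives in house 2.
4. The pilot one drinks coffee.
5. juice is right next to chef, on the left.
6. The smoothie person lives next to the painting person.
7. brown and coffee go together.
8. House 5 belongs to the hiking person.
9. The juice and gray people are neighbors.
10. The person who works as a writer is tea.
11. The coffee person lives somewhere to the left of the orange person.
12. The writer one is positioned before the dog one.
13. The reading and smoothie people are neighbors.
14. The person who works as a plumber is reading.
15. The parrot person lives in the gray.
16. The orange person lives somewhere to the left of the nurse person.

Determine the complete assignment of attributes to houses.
Solution:

House | Hobby | Pet | Drink | Job | Color
-----------------------------------------
  1   | reading | cat | juice | plumber | black
  2   | gardening | parrot | smoothie | chef | gray
  3   | painting | rabbit | coffee | pilot | brown
  4   | cooking | hamster | tea | writer | orange
  5   | hiking | dog | soda | nurse | white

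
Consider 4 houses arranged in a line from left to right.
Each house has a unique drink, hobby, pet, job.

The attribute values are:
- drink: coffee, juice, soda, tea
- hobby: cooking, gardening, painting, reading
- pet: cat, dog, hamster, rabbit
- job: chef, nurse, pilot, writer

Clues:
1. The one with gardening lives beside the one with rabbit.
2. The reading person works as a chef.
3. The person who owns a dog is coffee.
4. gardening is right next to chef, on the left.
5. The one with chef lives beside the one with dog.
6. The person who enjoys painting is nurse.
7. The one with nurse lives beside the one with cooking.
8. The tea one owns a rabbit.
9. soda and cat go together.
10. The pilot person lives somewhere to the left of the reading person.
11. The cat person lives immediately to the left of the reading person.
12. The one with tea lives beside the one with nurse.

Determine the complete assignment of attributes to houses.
Solution:

House | Drink | Hobby | Pet | Job
---------------------------------
  1   | soda | gardening | cat | pilot
  2   | tea | reading | rabbit | chef
  3   | coffee | painting | dog | nurse
  4   | juice | cooking | hamster | writer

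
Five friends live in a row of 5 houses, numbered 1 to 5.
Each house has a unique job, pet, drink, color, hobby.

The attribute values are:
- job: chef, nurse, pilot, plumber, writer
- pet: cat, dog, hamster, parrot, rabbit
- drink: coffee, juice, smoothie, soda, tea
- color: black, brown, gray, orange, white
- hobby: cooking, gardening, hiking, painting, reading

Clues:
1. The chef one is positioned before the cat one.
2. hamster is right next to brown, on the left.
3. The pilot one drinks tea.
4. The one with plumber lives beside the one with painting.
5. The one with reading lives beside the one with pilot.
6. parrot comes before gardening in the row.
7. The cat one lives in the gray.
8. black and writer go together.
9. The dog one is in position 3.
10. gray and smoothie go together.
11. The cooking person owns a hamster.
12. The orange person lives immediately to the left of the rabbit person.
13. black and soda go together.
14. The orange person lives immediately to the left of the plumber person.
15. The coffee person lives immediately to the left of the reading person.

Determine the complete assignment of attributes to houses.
Solution:

House | Job | Pet | Drink | Color | Hobby
-----------------------------------------
  1   | chef | hamster | coffee | orange | cooking
  2   | plumber | rabbit | juice | brown | reading
  3   | pilot | dog | tea | white | painting
  4   | writer | parrot | soda | black | hiking
  5   | nurse | cat | smoothie | gray | gardening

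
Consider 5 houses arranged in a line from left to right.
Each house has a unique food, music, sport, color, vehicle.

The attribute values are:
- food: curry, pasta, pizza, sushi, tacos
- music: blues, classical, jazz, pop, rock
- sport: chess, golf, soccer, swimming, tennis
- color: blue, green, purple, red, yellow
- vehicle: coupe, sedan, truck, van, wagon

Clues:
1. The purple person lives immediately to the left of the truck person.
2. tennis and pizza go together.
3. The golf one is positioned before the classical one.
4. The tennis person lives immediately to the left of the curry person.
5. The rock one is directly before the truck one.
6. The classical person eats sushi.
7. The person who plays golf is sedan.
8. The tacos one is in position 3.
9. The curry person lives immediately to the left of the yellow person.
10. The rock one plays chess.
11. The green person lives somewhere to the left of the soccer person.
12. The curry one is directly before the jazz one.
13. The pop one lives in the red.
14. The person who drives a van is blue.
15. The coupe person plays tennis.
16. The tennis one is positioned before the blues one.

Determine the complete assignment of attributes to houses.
Solution:

House | Food | Music | Sport | Color | Vehicle
----------------------------------------------
  1   | pizza | pop | tennis | red | coupe
  2   | curry | rock | chess | purple | wagon
  3   | tacos | jazz | swimming | yellow | truck
  4   | pasta | blues | golf | green | sedan
  5   | sushi | classical | soccer | blue | van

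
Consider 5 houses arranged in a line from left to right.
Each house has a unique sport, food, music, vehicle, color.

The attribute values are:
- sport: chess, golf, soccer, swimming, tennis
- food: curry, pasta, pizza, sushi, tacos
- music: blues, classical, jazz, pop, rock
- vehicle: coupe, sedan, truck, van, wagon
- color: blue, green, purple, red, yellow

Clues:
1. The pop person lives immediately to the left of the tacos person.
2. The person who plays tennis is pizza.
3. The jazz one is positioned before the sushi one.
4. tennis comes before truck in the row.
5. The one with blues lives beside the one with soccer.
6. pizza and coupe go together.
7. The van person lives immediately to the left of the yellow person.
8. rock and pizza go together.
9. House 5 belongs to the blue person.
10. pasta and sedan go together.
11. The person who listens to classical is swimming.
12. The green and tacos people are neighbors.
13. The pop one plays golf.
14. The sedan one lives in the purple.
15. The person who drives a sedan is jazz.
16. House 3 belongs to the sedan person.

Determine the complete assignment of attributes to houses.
Solution:

House | Sport | Food | Music | Vehicle | Color
----------------------------------------------
  1   | golf | curry | pop | van | green
  2   | chess | tacos | blues | wagon | yellow
  3   | soccer | pasta | jazz | sedan | purple
  4   | tennis | pizza | rock | coupe | red
  5   | swimming | sushi | classical | truck | blue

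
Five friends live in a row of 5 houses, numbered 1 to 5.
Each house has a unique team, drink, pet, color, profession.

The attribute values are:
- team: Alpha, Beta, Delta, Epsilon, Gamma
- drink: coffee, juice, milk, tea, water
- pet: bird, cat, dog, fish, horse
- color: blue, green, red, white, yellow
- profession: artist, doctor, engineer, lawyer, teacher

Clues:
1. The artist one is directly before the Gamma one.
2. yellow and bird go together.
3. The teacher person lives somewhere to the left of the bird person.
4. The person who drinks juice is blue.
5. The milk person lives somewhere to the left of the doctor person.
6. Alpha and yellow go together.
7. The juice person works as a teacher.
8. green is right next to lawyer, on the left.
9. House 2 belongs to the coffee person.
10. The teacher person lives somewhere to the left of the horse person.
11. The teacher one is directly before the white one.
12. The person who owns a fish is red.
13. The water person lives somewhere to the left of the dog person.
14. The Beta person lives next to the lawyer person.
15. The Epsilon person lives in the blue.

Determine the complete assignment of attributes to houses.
Solution:

House | Team | Drink | Pet | Color | Profession
-----------------------------------------------
  1   | Beta | water | cat | green | artist
  2   | Gamma | coffee | fish | red | lawyer
  3   | Epsilon | juice | dog | blue | teacher
  4   | Delta | milk | horse | white | engineer
  5   | Alpha | tea | bird | yellow | doctor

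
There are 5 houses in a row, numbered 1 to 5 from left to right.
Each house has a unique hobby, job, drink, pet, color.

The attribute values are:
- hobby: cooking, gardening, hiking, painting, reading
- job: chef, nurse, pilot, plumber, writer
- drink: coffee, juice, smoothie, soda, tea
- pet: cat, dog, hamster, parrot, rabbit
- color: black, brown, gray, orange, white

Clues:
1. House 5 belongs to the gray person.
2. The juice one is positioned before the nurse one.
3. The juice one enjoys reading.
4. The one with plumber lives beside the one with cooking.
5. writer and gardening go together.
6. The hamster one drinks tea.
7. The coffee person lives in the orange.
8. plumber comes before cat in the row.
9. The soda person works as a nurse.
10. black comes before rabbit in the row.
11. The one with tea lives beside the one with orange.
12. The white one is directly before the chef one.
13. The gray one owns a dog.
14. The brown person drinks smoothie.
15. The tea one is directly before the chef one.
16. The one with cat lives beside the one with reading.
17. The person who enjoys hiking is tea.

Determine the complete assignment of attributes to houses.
Solution:

House | Hobby | Job | Drink | Pet | Color
-----------------------------------------
  1   | hiking | plumber | tea | hamster | white
  2   | cooking | chef | coffee | cat | orange
  3   | reading | pilot | juice | parrot | black
  4   | gardening | writer | smoothie | rabbit | brown
  5   | painting | nurse | soda | dog | gray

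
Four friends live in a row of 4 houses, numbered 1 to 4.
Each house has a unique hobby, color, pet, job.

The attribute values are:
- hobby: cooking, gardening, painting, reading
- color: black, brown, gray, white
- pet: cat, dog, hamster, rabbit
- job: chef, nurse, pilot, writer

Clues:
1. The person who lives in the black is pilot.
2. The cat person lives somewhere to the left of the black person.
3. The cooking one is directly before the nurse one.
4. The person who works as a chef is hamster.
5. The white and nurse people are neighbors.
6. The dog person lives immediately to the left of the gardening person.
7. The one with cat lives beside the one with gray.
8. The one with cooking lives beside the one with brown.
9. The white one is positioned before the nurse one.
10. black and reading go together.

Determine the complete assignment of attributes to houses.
Solution:

House | Hobby | Color | Pet | Job
---------------------------------
  1   | cooking | white | dog | writer
  2   | gardening | brown | cat | nurse
  3   | painting | gray | hamster | chef
  4   | reading | black | rabbit | pilot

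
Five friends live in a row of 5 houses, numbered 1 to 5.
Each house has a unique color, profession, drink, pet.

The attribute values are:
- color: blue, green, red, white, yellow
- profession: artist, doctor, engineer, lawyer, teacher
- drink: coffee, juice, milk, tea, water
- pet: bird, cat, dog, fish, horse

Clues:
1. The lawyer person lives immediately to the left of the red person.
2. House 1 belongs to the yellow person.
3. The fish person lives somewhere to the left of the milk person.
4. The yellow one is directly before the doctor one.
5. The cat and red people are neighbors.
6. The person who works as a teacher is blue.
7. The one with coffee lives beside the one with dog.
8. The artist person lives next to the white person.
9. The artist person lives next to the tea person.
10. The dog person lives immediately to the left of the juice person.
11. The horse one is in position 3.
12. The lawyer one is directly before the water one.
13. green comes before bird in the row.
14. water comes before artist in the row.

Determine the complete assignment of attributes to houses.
Solution:

House | Color | Profession | Drink | Pet
----------------------------------------
  1   | yellow | lawyer | coffee | cat
  2   | red | doctor | water | dog
  3   | green | artist | juice | horse
  4   | white | engineer | tea | fish
  5   | blue | teacher | milk | bird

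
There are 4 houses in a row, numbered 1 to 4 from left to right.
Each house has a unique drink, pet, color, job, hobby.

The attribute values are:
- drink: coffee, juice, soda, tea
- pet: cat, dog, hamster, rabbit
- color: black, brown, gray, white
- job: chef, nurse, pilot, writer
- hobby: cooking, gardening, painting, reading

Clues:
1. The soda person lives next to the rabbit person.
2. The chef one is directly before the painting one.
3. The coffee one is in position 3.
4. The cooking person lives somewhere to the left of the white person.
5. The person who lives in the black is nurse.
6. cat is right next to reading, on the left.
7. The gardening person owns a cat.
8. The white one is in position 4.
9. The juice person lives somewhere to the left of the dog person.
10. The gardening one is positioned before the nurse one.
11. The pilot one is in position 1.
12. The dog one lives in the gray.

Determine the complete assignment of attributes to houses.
Solution:

House | Drink | Pet | Color | Job | Hobby
-----------------------------------------
  1   | soda | cat | brown | pilot | gardening
  2   | juice | rabbit | black | nurse | reading
  3   | coffee | dog | gray | chef | cooking
  4   | tea | hamster | white | writer | painting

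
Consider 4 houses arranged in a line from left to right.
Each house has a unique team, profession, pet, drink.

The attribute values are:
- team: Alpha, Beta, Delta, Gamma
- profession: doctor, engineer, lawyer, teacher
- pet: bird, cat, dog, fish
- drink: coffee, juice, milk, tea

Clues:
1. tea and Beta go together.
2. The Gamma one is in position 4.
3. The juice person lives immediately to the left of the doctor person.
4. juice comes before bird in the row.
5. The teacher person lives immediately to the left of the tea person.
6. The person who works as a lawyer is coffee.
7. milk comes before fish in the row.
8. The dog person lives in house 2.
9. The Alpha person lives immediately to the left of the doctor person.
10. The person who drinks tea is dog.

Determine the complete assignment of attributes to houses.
Solution:

House | Team | Profession | Pet | Drink
---------------------------------------
  1   | Alpha | teacher | cat | juice
  2   | Beta | doctor | dog | tea
  3   | Delta | engineer | bird | milk
  4   | Gamma | lawyer | fish | coffee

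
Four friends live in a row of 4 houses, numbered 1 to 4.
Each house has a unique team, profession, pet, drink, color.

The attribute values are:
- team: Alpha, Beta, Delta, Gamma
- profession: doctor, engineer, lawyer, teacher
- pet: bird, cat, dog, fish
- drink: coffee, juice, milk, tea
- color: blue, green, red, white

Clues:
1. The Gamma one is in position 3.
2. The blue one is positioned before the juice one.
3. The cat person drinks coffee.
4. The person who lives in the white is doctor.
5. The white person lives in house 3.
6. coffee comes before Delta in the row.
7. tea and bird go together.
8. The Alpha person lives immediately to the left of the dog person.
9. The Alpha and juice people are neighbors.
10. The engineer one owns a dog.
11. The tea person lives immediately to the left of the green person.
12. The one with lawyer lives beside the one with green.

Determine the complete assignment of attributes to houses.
Solution:

House | Team | Profession | Pet | Drink | Color
-----------------------------------------------
  1   | Alpha | lawyer | bird | tea | blue
  2   | Beta | engineer | dog | juice | green
  3   | Gamma | doctor | cat | coffee | white
  4   | Delta | teacher | fish | milk | red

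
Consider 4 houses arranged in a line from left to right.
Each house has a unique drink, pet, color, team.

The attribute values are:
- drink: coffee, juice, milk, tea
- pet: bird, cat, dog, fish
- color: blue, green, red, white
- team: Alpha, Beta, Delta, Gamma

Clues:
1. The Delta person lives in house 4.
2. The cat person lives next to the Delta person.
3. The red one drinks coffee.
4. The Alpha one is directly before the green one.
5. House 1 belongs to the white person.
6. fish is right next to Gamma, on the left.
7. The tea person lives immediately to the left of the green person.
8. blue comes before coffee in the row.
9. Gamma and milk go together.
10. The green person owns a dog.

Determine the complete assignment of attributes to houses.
Solution:

House | Drink | Pet | Color | Team
----------------------------------
  1   | tea | fish | white | Alpha
  2   | milk | dog | green | Gamma
  3   | juice | cat | blue | Beta
  4   | coffee | bird | red | Delta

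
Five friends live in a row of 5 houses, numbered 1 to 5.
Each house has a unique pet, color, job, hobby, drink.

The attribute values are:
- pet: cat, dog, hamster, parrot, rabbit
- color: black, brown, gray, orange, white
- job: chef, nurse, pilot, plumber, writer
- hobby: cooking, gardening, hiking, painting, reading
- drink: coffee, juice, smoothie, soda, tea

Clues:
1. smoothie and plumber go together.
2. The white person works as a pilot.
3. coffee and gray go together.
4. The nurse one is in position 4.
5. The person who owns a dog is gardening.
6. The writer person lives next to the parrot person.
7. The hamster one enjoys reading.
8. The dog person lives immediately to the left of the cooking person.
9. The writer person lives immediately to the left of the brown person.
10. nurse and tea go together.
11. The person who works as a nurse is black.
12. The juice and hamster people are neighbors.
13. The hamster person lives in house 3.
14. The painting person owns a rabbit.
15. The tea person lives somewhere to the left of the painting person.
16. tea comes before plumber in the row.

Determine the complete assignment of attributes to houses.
Solution:

House | Pet | Color | Job | Hobby | Drink
-----------------------------------------
  1   | dog | gray | writer | gardening | coffee
  2   | parrot | brown | chef | cooking | juice
  3   | hamster | white | pilot | reading | soda
  4   | cat | black | nurse | hiking | tea
  5   | rabbit | orange | plumber | painting | smoothie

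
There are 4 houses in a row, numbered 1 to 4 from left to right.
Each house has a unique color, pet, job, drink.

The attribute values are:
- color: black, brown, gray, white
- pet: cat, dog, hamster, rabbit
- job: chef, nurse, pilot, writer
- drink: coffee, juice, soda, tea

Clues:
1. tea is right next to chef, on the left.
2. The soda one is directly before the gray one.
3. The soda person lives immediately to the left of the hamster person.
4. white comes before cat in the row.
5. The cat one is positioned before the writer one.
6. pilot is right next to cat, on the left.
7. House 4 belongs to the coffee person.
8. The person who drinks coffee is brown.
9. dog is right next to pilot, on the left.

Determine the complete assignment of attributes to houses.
Solution:

House | Color | Pet | Job | Drink
---------------------------------
  1   | white | dog | nurse | soda
  2   | gray | hamster | pilot | tea
  3   | black | cat | chef | juice
  4   | brown | rabbit | writer | coffee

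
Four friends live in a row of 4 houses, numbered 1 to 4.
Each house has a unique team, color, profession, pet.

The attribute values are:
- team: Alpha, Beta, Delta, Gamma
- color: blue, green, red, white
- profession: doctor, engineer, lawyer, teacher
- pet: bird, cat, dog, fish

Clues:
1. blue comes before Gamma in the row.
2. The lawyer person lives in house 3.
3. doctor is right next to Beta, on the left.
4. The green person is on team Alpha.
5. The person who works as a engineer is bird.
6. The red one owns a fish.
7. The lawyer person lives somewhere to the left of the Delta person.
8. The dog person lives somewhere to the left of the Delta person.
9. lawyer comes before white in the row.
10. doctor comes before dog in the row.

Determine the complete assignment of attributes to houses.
Solution:

House | Team | Color | Profession | Pet
---------------------------------------
  1   | Alpha | green | doctor | cat
  2   | Beta | blue | teacher | dog
  3   | Gamma | red | lawyer | fish
  4   | Delta | white | engineer | bird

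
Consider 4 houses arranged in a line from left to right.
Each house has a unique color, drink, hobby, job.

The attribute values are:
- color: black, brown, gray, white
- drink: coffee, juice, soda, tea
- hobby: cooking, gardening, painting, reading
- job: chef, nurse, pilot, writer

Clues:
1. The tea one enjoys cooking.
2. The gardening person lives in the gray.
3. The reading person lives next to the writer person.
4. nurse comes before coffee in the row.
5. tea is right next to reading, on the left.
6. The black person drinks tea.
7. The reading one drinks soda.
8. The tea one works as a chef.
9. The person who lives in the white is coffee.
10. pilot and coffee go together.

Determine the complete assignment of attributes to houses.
Solution:

House | Color | Drink | Hobby | Job
-----------------------------------
  1   | black | tea | cooking | chef
  2   | brown | soda | reading | nurse
  3   | gray | juice | gardening | writer
  4   | white | coffee | painting | pilot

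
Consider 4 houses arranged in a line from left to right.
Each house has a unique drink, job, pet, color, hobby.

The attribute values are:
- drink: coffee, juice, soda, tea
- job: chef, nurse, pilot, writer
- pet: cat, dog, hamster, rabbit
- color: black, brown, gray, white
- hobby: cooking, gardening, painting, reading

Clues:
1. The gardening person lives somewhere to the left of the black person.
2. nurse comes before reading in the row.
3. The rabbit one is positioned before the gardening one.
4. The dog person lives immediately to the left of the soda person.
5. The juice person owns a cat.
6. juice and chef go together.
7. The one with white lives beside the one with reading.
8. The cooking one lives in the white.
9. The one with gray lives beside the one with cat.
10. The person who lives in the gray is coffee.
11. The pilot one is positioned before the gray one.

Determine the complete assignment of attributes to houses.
Solution:

House | Drink | Job | Pet | Color | Hobby
-----------------------------------------
  1   | tea | nurse | dog | white | cooking
  2   | soda | pilot | rabbit | brown | reading
  3   | coffee | writer | hamster | gray | gardening
  4   | juice | chef | cat | black | painting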